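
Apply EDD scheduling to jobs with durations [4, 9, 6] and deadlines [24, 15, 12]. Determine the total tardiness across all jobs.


Sort by due date (EDD order): [(6, 12), (9, 15), (4, 24)]
Compute completion times and tardiness:
  Job 1: p=6, d=12, C=6, tardiness=max(0,6-12)=0
  Job 2: p=9, d=15, C=15, tardiness=max(0,15-15)=0
  Job 3: p=4, d=24, C=19, tardiness=max(0,19-24)=0
Total tardiness = 0

0


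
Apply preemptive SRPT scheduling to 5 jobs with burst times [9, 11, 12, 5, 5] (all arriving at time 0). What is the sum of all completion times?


Since all jobs arrive at t=0, SRPT equals SPT ordering.
SPT order: [5, 5, 9, 11, 12]
Completion times:
  Job 1: p=5, C=5
  Job 2: p=5, C=10
  Job 3: p=9, C=19
  Job 4: p=11, C=30
  Job 5: p=12, C=42
Total completion time = 5 + 10 + 19 + 30 + 42 = 106

106


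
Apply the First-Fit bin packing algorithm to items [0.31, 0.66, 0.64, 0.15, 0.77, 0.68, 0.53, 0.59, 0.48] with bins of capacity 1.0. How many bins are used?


Place items sequentially using First-Fit:
  Item 0.31 -> new Bin 1
  Item 0.66 -> Bin 1 (now 0.97)
  Item 0.64 -> new Bin 2
  Item 0.15 -> Bin 2 (now 0.79)
  Item 0.77 -> new Bin 3
  Item 0.68 -> new Bin 4
  Item 0.53 -> new Bin 5
  Item 0.59 -> new Bin 6
  Item 0.48 -> new Bin 7
Total bins used = 7

7


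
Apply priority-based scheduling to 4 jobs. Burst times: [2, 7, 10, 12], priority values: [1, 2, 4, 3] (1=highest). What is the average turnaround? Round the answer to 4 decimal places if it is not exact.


Sort by priority (ascending = highest first):
Order: [(1, 2), (2, 7), (3, 12), (4, 10)]
Completion times:
  Priority 1, burst=2, C=2
  Priority 2, burst=7, C=9
  Priority 3, burst=12, C=21
  Priority 4, burst=10, C=31
Average turnaround = 63/4 = 15.75

15.75


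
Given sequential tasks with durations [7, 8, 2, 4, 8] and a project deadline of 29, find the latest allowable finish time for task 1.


LF(activity 1) = deadline - sum of successor durations
Successors: activities 2 through 5 with durations [8, 2, 4, 8]
Sum of successor durations = 22
LF = 29 - 22 = 7

7


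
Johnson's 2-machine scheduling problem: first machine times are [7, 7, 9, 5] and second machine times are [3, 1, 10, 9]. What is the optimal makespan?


Apply Johnson's rule:
  Group 1 (a <= b): [(4, 5, 9), (3, 9, 10)]
  Group 2 (a > b): [(1, 7, 3), (2, 7, 1)]
Optimal job order: [4, 3, 1, 2]
Schedule:
  Job 4: M1 done at 5, M2 done at 14
  Job 3: M1 done at 14, M2 done at 24
  Job 1: M1 done at 21, M2 done at 27
  Job 2: M1 done at 28, M2 done at 29
Makespan = 29

29


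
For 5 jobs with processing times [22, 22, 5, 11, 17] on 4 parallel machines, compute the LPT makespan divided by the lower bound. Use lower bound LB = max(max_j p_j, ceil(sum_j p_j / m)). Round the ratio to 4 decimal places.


LPT order: [22, 22, 17, 11, 5]
Machine loads after assignment: [22, 22, 17, 16]
LPT makespan = 22
Lower bound = max(max_job, ceil(total/4)) = max(22, 20) = 22
Ratio = 22 / 22 = 1.0

1.0


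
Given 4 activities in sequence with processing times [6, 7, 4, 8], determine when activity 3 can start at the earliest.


Activity 3 starts after activities 1 through 2 complete.
Predecessor durations: [6, 7]
ES = 6 + 7 = 13

13


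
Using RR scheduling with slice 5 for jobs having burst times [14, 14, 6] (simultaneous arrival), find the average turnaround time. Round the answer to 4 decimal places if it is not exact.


Time quantum = 5
Execution trace:
  J1 runs 5 units, time = 5
  J2 runs 5 units, time = 10
  J3 runs 5 units, time = 15
  J1 runs 5 units, time = 20
  J2 runs 5 units, time = 25
  J3 runs 1 units, time = 26
  J1 runs 4 units, time = 30
  J2 runs 4 units, time = 34
Finish times: [30, 34, 26]
Average turnaround = 90/3 = 30.0

30.0


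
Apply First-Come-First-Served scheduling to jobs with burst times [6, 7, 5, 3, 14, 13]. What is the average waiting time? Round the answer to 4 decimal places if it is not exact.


FCFS order (as given): [6, 7, 5, 3, 14, 13]
Waiting times:
  Job 1: wait = 0
  Job 2: wait = 6
  Job 3: wait = 13
  Job 4: wait = 18
  Job 5: wait = 21
  Job 6: wait = 35
Sum of waiting times = 93
Average waiting time = 93/6 = 15.5

15.5


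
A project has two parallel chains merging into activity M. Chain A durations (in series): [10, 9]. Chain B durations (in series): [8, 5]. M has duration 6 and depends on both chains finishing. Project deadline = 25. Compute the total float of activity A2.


Forward pass: ES(A2) = sum of predecessors on chain A = 10
EF = ES + duration = 10 + 9 = 19
Backward pass: LF(M) = deadline = 25; LS(M) = 25 - 6 = 19
LF(A2) = LS(M) - sum(successors on chain A) = 19 - 0 = 19
LS = LF - duration = 19 - 9 = 10
Total float = LS - ES = 10 - 10 = 0

0


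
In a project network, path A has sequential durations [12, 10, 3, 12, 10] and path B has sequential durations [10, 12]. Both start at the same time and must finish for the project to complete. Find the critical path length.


Path A total = 12 + 10 + 3 + 12 + 10 = 47
Path B total = 10 + 12 = 22
Critical path = longest path = max(47, 22) = 47

47


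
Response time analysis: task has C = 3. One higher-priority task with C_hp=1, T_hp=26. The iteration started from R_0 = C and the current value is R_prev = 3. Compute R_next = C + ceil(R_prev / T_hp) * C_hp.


R_next = C + ceil(R_prev / T_hp) * C_hp
ceil(3 / 26) = ceil(0.1154) = 1
Interference = 1 * 1 = 1
R_next = 3 + 1 = 4

4


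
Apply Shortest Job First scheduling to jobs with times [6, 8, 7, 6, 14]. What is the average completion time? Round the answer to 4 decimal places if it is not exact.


SJF order (ascending): [6, 6, 7, 8, 14]
Completion times:
  Job 1: burst=6, C=6
  Job 2: burst=6, C=12
  Job 3: burst=7, C=19
  Job 4: burst=8, C=27
  Job 5: burst=14, C=41
Average completion = 105/5 = 21.0

21.0


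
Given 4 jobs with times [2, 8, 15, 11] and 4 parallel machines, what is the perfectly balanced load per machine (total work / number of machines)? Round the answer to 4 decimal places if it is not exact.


Total processing time = 2 + 8 + 15 + 11 = 36
Number of machines = 4
Ideal balanced load = 36 / 4 = 9.0

9.0


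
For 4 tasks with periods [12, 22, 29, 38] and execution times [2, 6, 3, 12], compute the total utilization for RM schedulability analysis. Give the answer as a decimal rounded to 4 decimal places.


Compute individual utilizations (exact fractions):
  Task 1: C/T = 2/12 = 1/6 (approx. 0.1667)
  Task 2: C/T = 6/22 = 3/11 (approx. 0.2727)
  Task 3: C/T = 3/29 (approx. 0.1034)
  Task 4: C/T = 12/38 = 6/19 (approx. 0.3158)
Total utilization U = 1/6 + 3/11 + 3/29 + 6/19 = 31225/36366
Rounded to 4 decimal places: U = 0.8586
RM (Liu & Layland) bound for 4 tasks = 0.756828; compare with U = 31225/36366 (approx. 0.858632)
bound < U <= 1, so the RM sufficient condition is not met (inconclusive; an exact test such as response-time analysis is needed).

0.8586


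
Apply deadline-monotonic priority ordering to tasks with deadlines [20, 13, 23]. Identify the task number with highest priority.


Sort tasks by relative deadline (ascending):
  Task 2: deadline = 13
  Task 1: deadline = 20
  Task 3: deadline = 23
Priority order (highest first): [2, 1, 3]
Highest priority task = 2

2


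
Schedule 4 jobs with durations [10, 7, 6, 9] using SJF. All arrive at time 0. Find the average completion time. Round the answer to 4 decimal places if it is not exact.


SJF order (ascending): [6, 7, 9, 10]
Completion times:
  Job 1: burst=6, C=6
  Job 2: burst=7, C=13
  Job 3: burst=9, C=22
  Job 4: burst=10, C=32
Average completion = 73/4 = 18.25

18.25


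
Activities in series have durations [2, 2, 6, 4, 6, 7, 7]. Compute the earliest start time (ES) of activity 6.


Activity 6 starts after activities 1 through 5 complete.
Predecessor durations: [2, 2, 6, 4, 6]
ES = 2 + 2 + 6 + 4 + 6 = 20

20


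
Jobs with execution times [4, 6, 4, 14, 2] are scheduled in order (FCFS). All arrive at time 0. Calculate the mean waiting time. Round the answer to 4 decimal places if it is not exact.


FCFS order (as given): [4, 6, 4, 14, 2]
Waiting times:
  Job 1: wait = 0
  Job 2: wait = 4
  Job 3: wait = 10
  Job 4: wait = 14
  Job 5: wait = 28
Sum of waiting times = 56
Average waiting time = 56/5 = 11.2

11.2


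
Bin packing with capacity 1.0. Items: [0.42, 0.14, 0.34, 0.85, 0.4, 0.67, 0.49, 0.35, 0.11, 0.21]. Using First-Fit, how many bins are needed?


Place items sequentially using First-Fit:
  Item 0.42 -> new Bin 1
  Item 0.14 -> Bin 1 (now 0.56)
  Item 0.34 -> Bin 1 (now 0.9)
  Item 0.85 -> new Bin 2
  Item 0.4 -> new Bin 3
  Item 0.67 -> new Bin 4
  Item 0.49 -> Bin 3 (now 0.89)
  Item 0.35 -> new Bin 5
  Item 0.11 -> Bin 2 (now 0.96)
  Item 0.21 -> Bin 4 (now 0.88)
Total bins used = 5

5


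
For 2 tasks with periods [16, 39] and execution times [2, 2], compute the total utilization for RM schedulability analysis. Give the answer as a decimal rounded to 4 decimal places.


Compute individual utilizations (exact fractions):
  Task 1: C/T = 2/16 = 1/8 (approx. 0.125)
  Task 2: C/T = 2/39 (approx. 0.0513)
Total utilization U = 1/8 + 2/39 = 55/312
Rounded to 4 decimal places: U = 0.1763
RM (Liu & Layland) bound for 2 tasks = 0.828427; compare with U = 55/312 (approx. 0.176282)
U <= bound, so schedulable by RM sufficient condition.

0.1763


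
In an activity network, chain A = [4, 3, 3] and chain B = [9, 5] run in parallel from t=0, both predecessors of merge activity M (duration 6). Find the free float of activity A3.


ES(A3) = sum of predecessors on chain A = 7
EF(A3) = ES + duration = 7 + 3 = 10
Successor of A3 is M. ES(M) = max(sum(A), sum(B)) = max(10, 14) = 14
Free float = ES(successor) - EF(current) = 14 - 10 = 4

4


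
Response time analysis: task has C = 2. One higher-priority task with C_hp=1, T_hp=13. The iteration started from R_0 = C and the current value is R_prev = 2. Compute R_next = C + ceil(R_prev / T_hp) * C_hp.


R_next = C + ceil(R_prev / T_hp) * C_hp
ceil(2 / 13) = ceil(0.1538) = 1
Interference = 1 * 1 = 1
R_next = 2 + 1 = 3

3


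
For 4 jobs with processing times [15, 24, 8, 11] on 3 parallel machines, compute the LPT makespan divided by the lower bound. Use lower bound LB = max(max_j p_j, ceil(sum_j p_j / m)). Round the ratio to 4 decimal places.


LPT order: [24, 15, 11, 8]
Machine loads after assignment: [24, 15, 19]
LPT makespan = 24
Lower bound = max(max_job, ceil(total/3)) = max(24, 20) = 24
Ratio = 24 / 24 = 1.0

1.0


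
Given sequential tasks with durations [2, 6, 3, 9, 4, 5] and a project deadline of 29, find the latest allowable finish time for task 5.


LF(activity 5) = deadline - sum of successor durations
Successors: activities 6 through 6 with durations [5]
Sum of successor durations = 5
LF = 29 - 5 = 24

24


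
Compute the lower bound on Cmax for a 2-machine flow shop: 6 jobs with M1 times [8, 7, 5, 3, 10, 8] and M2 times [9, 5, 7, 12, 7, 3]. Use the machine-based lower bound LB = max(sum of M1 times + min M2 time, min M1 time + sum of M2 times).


LB1 = sum(M1 times) + min(M2 times) = 41 + 3 = 44
LB2 = min(M1 times) + sum(M2 times) = 3 + 43 = 46
Lower bound = max(LB1, LB2) = max(44, 46) = 46

46


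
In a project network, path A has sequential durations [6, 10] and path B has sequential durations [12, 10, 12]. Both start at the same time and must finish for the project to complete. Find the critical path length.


Path A total = 6 + 10 = 16
Path B total = 12 + 10 + 12 = 34
Critical path = longest path = max(16, 34) = 34

34


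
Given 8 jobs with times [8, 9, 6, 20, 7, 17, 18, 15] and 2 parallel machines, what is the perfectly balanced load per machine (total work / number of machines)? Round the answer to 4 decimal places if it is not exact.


Total processing time = 8 + 9 + 6 + 20 + 7 + 17 + 18 + 15 = 100
Number of machines = 2
Ideal balanced load = 100 / 2 = 50.0

50.0


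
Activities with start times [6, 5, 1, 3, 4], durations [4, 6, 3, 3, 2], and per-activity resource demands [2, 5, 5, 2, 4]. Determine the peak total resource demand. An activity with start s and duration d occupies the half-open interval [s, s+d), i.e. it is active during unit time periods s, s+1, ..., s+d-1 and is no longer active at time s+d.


Each activity i is active on [start_i, start_i + duration_i).
Compute total resource usage per time slot:
  t=0: active resources = [], total = 0
  t=1: active resources = [5], total = 5
  t=2: active resources = [5], total = 5
  t=3: active resources = [5, 2], total = 7
  t=4: active resources = [2, 4], total = 6
  t=5: active resources = [5, 2, 4], total = 11
  t=6: active resources = [2, 5], total = 7
  t=7: active resources = [2, 5], total = 7
  t=8: active resources = [2, 5], total = 7
  t=9: active resources = [2, 5], total = 7
  t=10: active resources = [5], total = 5
Peak resource demand = 11

11


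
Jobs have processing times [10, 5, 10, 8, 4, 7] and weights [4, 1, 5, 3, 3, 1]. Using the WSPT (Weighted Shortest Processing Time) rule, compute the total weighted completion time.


Compute p/w ratios and sort ascending (WSPT): [(4, 3), (10, 5), (10, 4), (8, 3), (5, 1), (7, 1)]
Compute weighted completion times:
  Job (p=4,w=3): C=4, w*C=3*4=12
  Job (p=10,w=5): C=14, w*C=5*14=70
  Job (p=10,w=4): C=24, w*C=4*24=96
  Job (p=8,w=3): C=32, w*C=3*32=96
  Job (p=5,w=1): C=37, w*C=1*37=37
  Job (p=7,w=1): C=44, w*C=1*44=44
Total weighted completion time = 355

355


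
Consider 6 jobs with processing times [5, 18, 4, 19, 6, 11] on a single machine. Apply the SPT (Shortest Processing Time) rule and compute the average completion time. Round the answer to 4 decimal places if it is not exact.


Sort jobs by processing time (SPT order): [4, 5, 6, 11, 18, 19]
Compute completion times sequentially:
  Job 1: processing = 4, completes at 4
  Job 2: processing = 5, completes at 9
  Job 3: processing = 6, completes at 15
  Job 4: processing = 11, completes at 26
  Job 5: processing = 18, completes at 44
  Job 6: processing = 19, completes at 63
Sum of completion times = 161
Average completion time = 161/6 = 26.8333

26.8333


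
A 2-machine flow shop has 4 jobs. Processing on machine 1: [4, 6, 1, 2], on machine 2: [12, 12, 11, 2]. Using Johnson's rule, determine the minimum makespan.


Apply Johnson's rule:
  Group 1 (a <= b): [(3, 1, 11), (4, 2, 2), (1, 4, 12), (2, 6, 12)]
  Group 2 (a > b): []
Optimal job order: [3, 4, 1, 2]
Schedule:
  Job 3: M1 done at 1, M2 done at 12
  Job 4: M1 done at 3, M2 done at 14
  Job 1: M1 done at 7, M2 done at 26
  Job 2: M1 done at 13, M2 done at 38
Makespan = 38

38


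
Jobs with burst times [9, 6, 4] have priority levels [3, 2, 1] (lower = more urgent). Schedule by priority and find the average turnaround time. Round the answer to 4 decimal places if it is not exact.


Sort by priority (ascending = highest first):
Order: [(1, 4), (2, 6), (3, 9)]
Completion times:
  Priority 1, burst=4, C=4
  Priority 2, burst=6, C=10
  Priority 3, burst=9, C=19
Average turnaround = 33/3 = 11.0

11.0


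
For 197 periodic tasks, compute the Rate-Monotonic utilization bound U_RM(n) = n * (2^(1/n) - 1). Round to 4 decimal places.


Compute 2^(1/197) = 1.0035247108
Subtract 1: 1.0035247108 - 1 = 0.0035247108
Multiply by n: 197 * 0.0035247108 = 0.6943680276
Round to 4 dp: 0.6944

0.6944


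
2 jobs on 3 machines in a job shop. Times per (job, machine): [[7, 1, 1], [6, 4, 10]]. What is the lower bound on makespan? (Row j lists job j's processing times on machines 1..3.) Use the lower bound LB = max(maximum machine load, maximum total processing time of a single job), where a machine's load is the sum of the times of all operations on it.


Machine loads:
  Machine 1: 7 + 6 = 13
  Machine 2: 1 + 4 = 5
  Machine 3: 1 + 10 = 11
Max machine load = 13
Job totals:
  Job 1: 9
  Job 2: 20
Max job total = 20
Lower bound = max(13, 20) = 20

20


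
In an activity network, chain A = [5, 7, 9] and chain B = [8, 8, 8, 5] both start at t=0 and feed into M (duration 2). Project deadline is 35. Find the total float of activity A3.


Forward pass: ES(A3) = sum of predecessors on chain A = 12
EF = ES + duration = 12 + 9 = 21
Backward pass: LF(M) = deadline = 35; LS(M) = 35 - 2 = 33
LF(A3) = LS(M) - sum(successors on chain A) = 33 - 0 = 33
LS = LF - duration = 33 - 9 = 24
Total float = LS - ES = 24 - 12 = 12

12


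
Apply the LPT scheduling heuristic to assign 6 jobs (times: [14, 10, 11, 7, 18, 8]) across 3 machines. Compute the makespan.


Sort jobs in decreasing order (LPT): [18, 14, 11, 10, 8, 7]
Assign each job to the least loaded machine:
  Machine 1: jobs [18, 7], load = 25
  Machine 2: jobs [14, 8], load = 22
  Machine 3: jobs [11, 10], load = 21
Makespan = max load = 25

25


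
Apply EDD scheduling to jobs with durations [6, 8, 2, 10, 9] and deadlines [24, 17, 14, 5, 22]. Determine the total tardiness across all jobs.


Sort by due date (EDD order): [(10, 5), (2, 14), (8, 17), (9, 22), (6, 24)]
Compute completion times and tardiness:
  Job 1: p=10, d=5, C=10, tardiness=max(0,10-5)=5
  Job 2: p=2, d=14, C=12, tardiness=max(0,12-14)=0
  Job 3: p=8, d=17, C=20, tardiness=max(0,20-17)=3
  Job 4: p=9, d=22, C=29, tardiness=max(0,29-22)=7
  Job 5: p=6, d=24, C=35, tardiness=max(0,35-24)=11
Total tardiness = 26

26


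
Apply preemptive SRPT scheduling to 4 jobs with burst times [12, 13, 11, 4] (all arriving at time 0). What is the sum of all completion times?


Since all jobs arrive at t=0, SRPT equals SPT ordering.
SPT order: [4, 11, 12, 13]
Completion times:
  Job 1: p=4, C=4
  Job 2: p=11, C=15
  Job 3: p=12, C=27
  Job 4: p=13, C=40
Total completion time = 4 + 15 + 27 + 40 = 86

86


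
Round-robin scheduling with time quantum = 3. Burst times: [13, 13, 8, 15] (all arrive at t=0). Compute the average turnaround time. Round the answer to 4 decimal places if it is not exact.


Time quantum = 3
Execution trace:
  J1 runs 3 units, time = 3
  J2 runs 3 units, time = 6
  J3 runs 3 units, time = 9
  J4 runs 3 units, time = 12
  J1 runs 3 units, time = 15
  J2 runs 3 units, time = 18
  J3 runs 3 units, time = 21
  J4 runs 3 units, time = 24
  J1 runs 3 units, time = 27
  J2 runs 3 units, time = 30
  J3 runs 2 units, time = 32
  J4 runs 3 units, time = 35
  J1 runs 3 units, time = 38
  J2 runs 3 units, time = 41
  J4 runs 3 units, time = 44
  J1 runs 1 units, time = 45
  J2 runs 1 units, time = 46
  J4 runs 3 units, time = 49
Finish times: [45, 46, 32, 49]
Average turnaround = 172/4 = 43.0

43.0


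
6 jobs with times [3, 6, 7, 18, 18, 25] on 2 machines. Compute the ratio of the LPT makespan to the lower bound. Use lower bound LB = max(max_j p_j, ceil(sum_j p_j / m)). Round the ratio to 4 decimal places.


LPT order: [25, 18, 18, 7, 6, 3]
Machine loads after assignment: [38, 39]
LPT makespan = 39
Lower bound = max(max_job, ceil(total/2)) = max(25, 39) = 39
Ratio = 39 / 39 = 1.0

1.0


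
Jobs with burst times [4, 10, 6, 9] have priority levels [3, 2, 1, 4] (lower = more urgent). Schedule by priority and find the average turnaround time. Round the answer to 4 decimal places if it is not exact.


Sort by priority (ascending = highest first):
Order: [(1, 6), (2, 10), (3, 4), (4, 9)]
Completion times:
  Priority 1, burst=6, C=6
  Priority 2, burst=10, C=16
  Priority 3, burst=4, C=20
  Priority 4, burst=9, C=29
Average turnaround = 71/4 = 17.75

17.75


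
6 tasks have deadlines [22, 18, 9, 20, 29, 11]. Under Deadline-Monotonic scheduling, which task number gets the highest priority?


Sort tasks by relative deadline (ascending):
  Task 3: deadline = 9
  Task 6: deadline = 11
  Task 2: deadline = 18
  Task 4: deadline = 20
  Task 1: deadline = 22
  Task 5: deadline = 29
Priority order (highest first): [3, 6, 2, 4, 1, 5]
Highest priority task = 3

3


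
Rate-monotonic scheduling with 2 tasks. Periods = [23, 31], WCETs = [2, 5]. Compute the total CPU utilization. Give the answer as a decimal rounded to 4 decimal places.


Compute individual utilizations (exact fractions):
  Task 1: C/T = 2/23 (approx. 0.087)
  Task 2: C/T = 5/31 (approx. 0.1613)
Total utilization U = 2/23 + 5/31 = 177/713
Rounded to 4 decimal places: U = 0.2482
RM (Liu & Layland) bound for 2 tasks = 0.828427; compare with U = 177/713 (approx. 0.248247)
U <= bound, so schedulable by RM sufficient condition.

0.2482


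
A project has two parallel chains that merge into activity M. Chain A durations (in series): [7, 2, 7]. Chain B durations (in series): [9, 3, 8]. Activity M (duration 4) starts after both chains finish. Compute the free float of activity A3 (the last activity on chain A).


ES(A3) = sum of predecessors on chain A = 9
EF(A3) = ES + duration = 9 + 7 = 16
Successor of A3 is M. ES(M) = max(sum(A), sum(B)) = max(16, 20) = 20
Free float = ES(successor) - EF(current) = 20 - 16 = 4

4


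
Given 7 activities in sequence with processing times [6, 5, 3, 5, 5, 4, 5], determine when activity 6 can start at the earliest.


Activity 6 starts after activities 1 through 5 complete.
Predecessor durations: [6, 5, 3, 5, 5]
ES = 6 + 5 + 3 + 5 + 5 = 24

24


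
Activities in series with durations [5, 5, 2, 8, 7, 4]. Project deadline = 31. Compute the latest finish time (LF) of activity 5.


LF(activity 5) = deadline - sum of successor durations
Successors: activities 6 through 6 with durations [4]
Sum of successor durations = 4
LF = 31 - 4 = 27

27


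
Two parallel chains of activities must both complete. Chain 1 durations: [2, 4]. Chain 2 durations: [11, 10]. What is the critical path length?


Path A total = 2 + 4 = 6
Path B total = 11 + 10 = 21
Critical path = longest path = max(6, 21) = 21

21


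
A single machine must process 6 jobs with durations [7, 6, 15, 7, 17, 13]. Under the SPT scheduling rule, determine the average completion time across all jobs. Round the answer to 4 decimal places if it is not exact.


Sort jobs by processing time (SPT order): [6, 7, 7, 13, 15, 17]
Compute completion times sequentially:
  Job 1: processing = 6, completes at 6
  Job 2: processing = 7, completes at 13
  Job 3: processing = 7, completes at 20
  Job 4: processing = 13, completes at 33
  Job 5: processing = 15, completes at 48
  Job 6: processing = 17, completes at 65
Sum of completion times = 185
Average completion time = 185/6 = 30.8333

30.8333


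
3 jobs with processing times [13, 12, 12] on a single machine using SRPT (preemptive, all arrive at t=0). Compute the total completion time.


Since all jobs arrive at t=0, SRPT equals SPT ordering.
SPT order: [12, 12, 13]
Completion times:
  Job 1: p=12, C=12
  Job 2: p=12, C=24
  Job 3: p=13, C=37
Total completion time = 12 + 24 + 37 = 73

73


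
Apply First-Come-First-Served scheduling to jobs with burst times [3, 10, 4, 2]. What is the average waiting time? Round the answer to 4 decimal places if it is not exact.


FCFS order (as given): [3, 10, 4, 2]
Waiting times:
  Job 1: wait = 0
  Job 2: wait = 3
  Job 3: wait = 13
  Job 4: wait = 17
Sum of waiting times = 33
Average waiting time = 33/4 = 8.25

8.25


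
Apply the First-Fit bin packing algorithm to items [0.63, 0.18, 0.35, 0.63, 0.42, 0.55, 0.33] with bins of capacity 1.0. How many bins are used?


Place items sequentially using First-Fit:
  Item 0.63 -> new Bin 1
  Item 0.18 -> Bin 1 (now 0.81)
  Item 0.35 -> new Bin 2
  Item 0.63 -> Bin 2 (now 0.98)
  Item 0.42 -> new Bin 3
  Item 0.55 -> Bin 3 (now 0.97)
  Item 0.33 -> new Bin 4
Total bins used = 4

4


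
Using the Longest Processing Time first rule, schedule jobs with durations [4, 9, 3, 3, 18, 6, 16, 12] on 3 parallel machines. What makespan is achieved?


Sort jobs in decreasing order (LPT): [18, 16, 12, 9, 6, 4, 3, 3]
Assign each job to the least loaded machine:
  Machine 1: jobs [18, 4, 3], load = 25
  Machine 2: jobs [16, 6], load = 22
  Machine 3: jobs [12, 9, 3], load = 24
Makespan = max load = 25

25


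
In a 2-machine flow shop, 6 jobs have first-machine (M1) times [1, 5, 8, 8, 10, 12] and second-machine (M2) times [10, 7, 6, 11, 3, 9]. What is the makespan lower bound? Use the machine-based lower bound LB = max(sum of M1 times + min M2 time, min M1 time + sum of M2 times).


LB1 = sum(M1 times) + min(M2 times) = 44 + 3 = 47
LB2 = min(M1 times) + sum(M2 times) = 1 + 46 = 47
Lower bound = max(LB1, LB2) = max(47, 47) = 47

47


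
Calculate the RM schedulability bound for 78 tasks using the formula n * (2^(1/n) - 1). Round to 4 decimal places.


Compute 2^(1/78) = 1.0089261045
Subtract 1: 1.0089261045 - 1 = 0.0089261045
Multiply by n: 78 * 0.0089261045 = 0.6962361510
Round to 4 dp: 0.6962

0.6962


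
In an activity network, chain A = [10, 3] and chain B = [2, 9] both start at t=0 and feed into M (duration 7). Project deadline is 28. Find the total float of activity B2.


Forward pass: ES(B2) = sum of predecessors on chain B = 2
EF = ES + duration = 2 + 9 = 11
Backward pass: LF(M) = deadline = 28; LS(M) = 28 - 7 = 21
LF(B2) = LS(M) - sum(successors on chain B) = 21 - 0 = 21
LS = LF - duration = 21 - 9 = 12
Total float = LS - ES = 12 - 2 = 10

10


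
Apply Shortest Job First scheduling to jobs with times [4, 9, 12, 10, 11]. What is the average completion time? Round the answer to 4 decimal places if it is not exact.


SJF order (ascending): [4, 9, 10, 11, 12]
Completion times:
  Job 1: burst=4, C=4
  Job 2: burst=9, C=13
  Job 3: burst=10, C=23
  Job 4: burst=11, C=34
  Job 5: burst=12, C=46
Average completion = 120/5 = 24.0

24.0


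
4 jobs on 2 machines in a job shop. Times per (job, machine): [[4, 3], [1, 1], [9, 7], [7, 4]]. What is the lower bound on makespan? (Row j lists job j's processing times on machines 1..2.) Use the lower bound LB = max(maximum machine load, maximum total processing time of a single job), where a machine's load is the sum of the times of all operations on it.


Machine loads:
  Machine 1: 4 + 1 + 9 + 7 = 21
  Machine 2: 3 + 1 + 7 + 4 = 15
Max machine load = 21
Job totals:
  Job 1: 7
  Job 2: 2
  Job 3: 16
  Job 4: 11
Max job total = 16
Lower bound = max(21, 16) = 21

21


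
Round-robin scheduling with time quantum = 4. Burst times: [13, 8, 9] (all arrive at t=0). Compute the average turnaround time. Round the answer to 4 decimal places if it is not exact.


Time quantum = 4
Execution trace:
  J1 runs 4 units, time = 4
  J2 runs 4 units, time = 8
  J3 runs 4 units, time = 12
  J1 runs 4 units, time = 16
  J2 runs 4 units, time = 20
  J3 runs 4 units, time = 24
  J1 runs 4 units, time = 28
  J3 runs 1 units, time = 29
  J1 runs 1 units, time = 30
Finish times: [30, 20, 29]
Average turnaround = 79/3 = 26.3333

26.3333


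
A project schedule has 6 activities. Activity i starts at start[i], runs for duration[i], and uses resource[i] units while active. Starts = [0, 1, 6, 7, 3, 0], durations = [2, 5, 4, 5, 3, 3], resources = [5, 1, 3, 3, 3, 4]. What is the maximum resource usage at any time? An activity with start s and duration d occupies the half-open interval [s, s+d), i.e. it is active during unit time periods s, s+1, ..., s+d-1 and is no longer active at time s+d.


Each activity i is active on [start_i, start_i + duration_i).
Compute total resource usage per time slot:
  t=0: active resources = [5, 4], total = 9
  t=1: active resources = [5, 1, 4], total = 10
  t=2: active resources = [1, 4], total = 5
  t=3: active resources = [1, 3], total = 4
  t=4: active resources = [1, 3], total = 4
  t=5: active resources = [1, 3], total = 4
  t=6: active resources = [3], total = 3
  t=7: active resources = [3, 3], total = 6
  t=8: active resources = [3, 3], total = 6
  t=9: active resources = [3, 3], total = 6
  t=10: active resources = [3], total = 3
  t=11: active resources = [3], total = 3
Peak resource demand = 10

10


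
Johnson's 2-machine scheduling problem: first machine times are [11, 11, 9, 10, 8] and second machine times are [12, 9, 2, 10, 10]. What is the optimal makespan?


Apply Johnson's rule:
  Group 1 (a <= b): [(5, 8, 10), (4, 10, 10), (1, 11, 12)]
  Group 2 (a > b): [(2, 11, 9), (3, 9, 2)]
Optimal job order: [5, 4, 1, 2, 3]
Schedule:
  Job 5: M1 done at 8, M2 done at 18
  Job 4: M1 done at 18, M2 done at 28
  Job 1: M1 done at 29, M2 done at 41
  Job 2: M1 done at 40, M2 done at 50
  Job 3: M1 done at 49, M2 done at 52
Makespan = 52

52


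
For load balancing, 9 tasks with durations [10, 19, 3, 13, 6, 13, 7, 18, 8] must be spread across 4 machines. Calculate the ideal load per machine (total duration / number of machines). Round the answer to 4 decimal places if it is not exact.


Total processing time = 10 + 19 + 3 + 13 + 6 + 13 + 7 + 18 + 8 = 97
Number of machines = 4
Ideal balanced load = 97 / 4 = 24.25

24.25


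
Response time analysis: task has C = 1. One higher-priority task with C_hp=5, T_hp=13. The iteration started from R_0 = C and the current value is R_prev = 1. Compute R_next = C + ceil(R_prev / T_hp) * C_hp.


R_next = C + ceil(R_prev / T_hp) * C_hp
ceil(1 / 13) = ceil(0.0769) = 1
Interference = 1 * 5 = 5
R_next = 1 + 5 = 6

6


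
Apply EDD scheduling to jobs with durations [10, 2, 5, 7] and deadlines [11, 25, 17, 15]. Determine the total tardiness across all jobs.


Sort by due date (EDD order): [(10, 11), (7, 15), (5, 17), (2, 25)]
Compute completion times and tardiness:
  Job 1: p=10, d=11, C=10, tardiness=max(0,10-11)=0
  Job 2: p=7, d=15, C=17, tardiness=max(0,17-15)=2
  Job 3: p=5, d=17, C=22, tardiness=max(0,22-17)=5
  Job 4: p=2, d=25, C=24, tardiness=max(0,24-25)=0
Total tardiness = 7

7


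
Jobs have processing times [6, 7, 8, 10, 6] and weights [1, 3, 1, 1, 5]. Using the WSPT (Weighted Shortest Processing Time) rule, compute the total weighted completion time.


Compute p/w ratios and sort ascending (WSPT): [(6, 5), (7, 3), (6, 1), (8, 1), (10, 1)]
Compute weighted completion times:
  Job (p=6,w=5): C=6, w*C=5*6=30
  Job (p=7,w=3): C=13, w*C=3*13=39
  Job (p=6,w=1): C=19, w*C=1*19=19
  Job (p=8,w=1): C=27, w*C=1*27=27
  Job (p=10,w=1): C=37, w*C=1*37=37
Total weighted completion time = 152

152


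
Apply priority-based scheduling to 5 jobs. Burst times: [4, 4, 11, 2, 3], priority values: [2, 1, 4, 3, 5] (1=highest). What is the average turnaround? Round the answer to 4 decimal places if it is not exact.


Sort by priority (ascending = highest first):
Order: [(1, 4), (2, 4), (3, 2), (4, 11), (5, 3)]
Completion times:
  Priority 1, burst=4, C=4
  Priority 2, burst=4, C=8
  Priority 3, burst=2, C=10
  Priority 4, burst=11, C=21
  Priority 5, burst=3, C=24
Average turnaround = 67/5 = 13.4

13.4


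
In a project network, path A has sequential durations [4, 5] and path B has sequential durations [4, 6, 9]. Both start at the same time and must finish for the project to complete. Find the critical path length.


Path A total = 4 + 5 = 9
Path B total = 4 + 6 + 9 = 19
Critical path = longest path = max(9, 19) = 19

19


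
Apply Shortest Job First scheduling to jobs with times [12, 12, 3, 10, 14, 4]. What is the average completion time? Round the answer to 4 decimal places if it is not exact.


SJF order (ascending): [3, 4, 10, 12, 12, 14]
Completion times:
  Job 1: burst=3, C=3
  Job 2: burst=4, C=7
  Job 3: burst=10, C=17
  Job 4: burst=12, C=29
  Job 5: burst=12, C=41
  Job 6: burst=14, C=55
Average completion = 152/6 = 25.3333

25.3333


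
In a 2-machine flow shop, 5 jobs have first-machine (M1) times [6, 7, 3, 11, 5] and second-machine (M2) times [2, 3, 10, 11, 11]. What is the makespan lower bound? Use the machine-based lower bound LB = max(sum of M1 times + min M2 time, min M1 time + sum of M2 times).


LB1 = sum(M1 times) + min(M2 times) = 32 + 2 = 34
LB2 = min(M1 times) + sum(M2 times) = 3 + 37 = 40
Lower bound = max(LB1, LB2) = max(34, 40) = 40

40


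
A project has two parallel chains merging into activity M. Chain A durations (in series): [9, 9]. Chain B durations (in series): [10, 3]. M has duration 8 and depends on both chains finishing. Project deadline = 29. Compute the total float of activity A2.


Forward pass: ES(A2) = sum of predecessors on chain A = 9
EF = ES + duration = 9 + 9 = 18
Backward pass: LF(M) = deadline = 29; LS(M) = 29 - 8 = 21
LF(A2) = LS(M) - sum(successors on chain A) = 21 - 0 = 21
LS = LF - duration = 21 - 9 = 12
Total float = LS - ES = 12 - 9 = 3

3


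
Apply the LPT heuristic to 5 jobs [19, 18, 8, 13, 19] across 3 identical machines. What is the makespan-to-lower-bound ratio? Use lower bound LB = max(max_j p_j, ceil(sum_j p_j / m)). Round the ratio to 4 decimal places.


LPT order: [19, 19, 18, 13, 8]
Machine loads after assignment: [27, 19, 31]
LPT makespan = 31
Lower bound = max(max_job, ceil(total/3)) = max(19, 26) = 26
Ratio = 31 / 26 = 1.1923

1.1923


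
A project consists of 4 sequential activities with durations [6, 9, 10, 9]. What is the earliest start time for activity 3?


Activity 3 starts after activities 1 through 2 complete.
Predecessor durations: [6, 9]
ES = 6 + 9 = 15

15


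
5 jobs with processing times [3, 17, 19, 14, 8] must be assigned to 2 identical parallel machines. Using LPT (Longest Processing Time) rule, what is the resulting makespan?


Sort jobs in decreasing order (LPT): [19, 17, 14, 8, 3]
Assign each job to the least loaded machine:
  Machine 1: jobs [19, 8, 3], load = 30
  Machine 2: jobs [17, 14], load = 31
Makespan = max load = 31

31


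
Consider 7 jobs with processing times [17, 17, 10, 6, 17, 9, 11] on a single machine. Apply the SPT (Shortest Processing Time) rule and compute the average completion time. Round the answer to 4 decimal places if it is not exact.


Sort jobs by processing time (SPT order): [6, 9, 10, 11, 17, 17, 17]
Compute completion times sequentially:
  Job 1: processing = 6, completes at 6
  Job 2: processing = 9, completes at 15
  Job 3: processing = 10, completes at 25
  Job 4: processing = 11, completes at 36
  Job 5: processing = 17, completes at 53
  Job 6: processing = 17, completes at 70
  Job 7: processing = 17, completes at 87
Sum of completion times = 292
Average completion time = 292/7 = 41.7143

41.7143


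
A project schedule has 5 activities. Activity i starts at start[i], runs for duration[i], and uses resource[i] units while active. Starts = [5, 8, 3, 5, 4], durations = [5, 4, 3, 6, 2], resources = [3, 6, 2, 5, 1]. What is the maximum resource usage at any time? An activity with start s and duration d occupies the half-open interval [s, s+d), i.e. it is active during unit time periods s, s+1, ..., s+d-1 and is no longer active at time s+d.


Each activity i is active on [start_i, start_i + duration_i).
Compute total resource usage per time slot:
  t=0: active resources = [], total = 0
  t=1: active resources = [], total = 0
  t=2: active resources = [], total = 0
  t=3: active resources = [2], total = 2
  t=4: active resources = [2, 1], total = 3
  t=5: active resources = [3, 2, 5, 1], total = 11
  t=6: active resources = [3, 5], total = 8
  t=7: active resources = [3, 5], total = 8
  t=8: active resources = [3, 6, 5], total = 14
  t=9: active resources = [3, 6, 5], total = 14
  t=10: active resources = [6, 5], total = 11
  t=11: active resources = [6], total = 6
Peak resource demand = 14

14


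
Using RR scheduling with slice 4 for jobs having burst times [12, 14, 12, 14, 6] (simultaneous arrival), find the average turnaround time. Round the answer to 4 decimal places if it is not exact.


Time quantum = 4
Execution trace:
  J1 runs 4 units, time = 4
  J2 runs 4 units, time = 8
  J3 runs 4 units, time = 12
  J4 runs 4 units, time = 16
  J5 runs 4 units, time = 20
  J1 runs 4 units, time = 24
  J2 runs 4 units, time = 28
  J3 runs 4 units, time = 32
  J4 runs 4 units, time = 36
  J5 runs 2 units, time = 38
  J1 runs 4 units, time = 42
  J2 runs 4 units, time = 46
  J3 runs 4 units, time = 50
  J4 runs 4 units, time = 54
  J2 runs 2 units, time = 56
  J4 runs 2 units, time = 58
Finish times: [42, 56, 50, 58, 38]
Average turnaround = 244/5 = 48.8

48.8


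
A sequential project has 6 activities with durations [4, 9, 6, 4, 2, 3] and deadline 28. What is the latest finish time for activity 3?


LF(activity 3) = deadline - sum of successor durations
Successors: activities 4 through 6 with durations [4, 2, 3]
Sum of successor durations = 9
LF = 28 - 9 = 19

19


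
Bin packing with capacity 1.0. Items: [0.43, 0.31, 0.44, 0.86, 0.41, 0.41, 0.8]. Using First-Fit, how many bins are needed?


Place items sequentially using First-Fit:
  Item 0.43 -> new Bin 1
  Item 0.31 -> Bin 1 (now 0.74)
  Item 0.44 -> new Bin 2
  Item 0.86 -> new Bin 3
  Item 0.41 -> Bin 2 (now 0.85)
  Item 0.41 -> new Bin 4
  Item 0.8 -> new Bin 5
Total bins used = 5

5


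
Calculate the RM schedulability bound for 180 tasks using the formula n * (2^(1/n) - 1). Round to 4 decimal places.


Compute 2^(1/180) = 1.0038582416
Subtract 1: 1.0038582416 - 1 = 0.0038582416
Multiply by n: 180 * 0.0038582416 = 0.6944834880
Round to 4 dp: 0.6945

0.6945


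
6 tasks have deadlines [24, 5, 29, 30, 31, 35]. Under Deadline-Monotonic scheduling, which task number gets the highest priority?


Sort tasks by relative deadline (ascending):
  Task 2: deadline = 5
  Task 1: deadline = 24
  Task 3: deadline = 29
  Task 4: deadline = 30
  Task 5: deadline = 31
  Task 6: deadline = 35
Priority order (highest first): [2, 1, 3, 4, 5, 6]
Highest priority task = 2

2


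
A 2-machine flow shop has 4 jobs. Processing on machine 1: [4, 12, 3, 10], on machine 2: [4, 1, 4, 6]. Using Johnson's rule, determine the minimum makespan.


Apply Johnson's rule:
  Group 1 (a <= b): [(3, 3, 4), (1, 4, 4)]
  Group 2 (a > b): [(4, 10, 6), (2, 12, 1)]
Optimal job order: [3, 1, 4, 2]
Schedule:
  Job 3: M1 done at 3, M2 done at 7
  Job 1: M1 done at 7, M2 done at 11
  Job 4: M1 done at 17, M2 done at 23
  Job 2: M1 done at 29, M2 done at 30
Makespan = 30

30


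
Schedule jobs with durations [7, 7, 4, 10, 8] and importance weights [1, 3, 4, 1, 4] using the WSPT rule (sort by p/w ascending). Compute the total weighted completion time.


Compute p/w ratios and sort ascending (WSPT): [(4, 4), (8, 4), (7, 3), (7, 1), (10, 1)]
Compute weighted completion times:
  Job (p=4,w=4): C=4, w*C=4*4=16
  Job (p=8,w=4): C=12, w*C=4*12=48
  Job (p=7,w=3): C=19, w*C=3*19=57
  Job (p=7,w=1): C=26, w*C=1*26=26
  Job (p=10,w=1): C=36, w*C=1*36=36
Total weighted completion time = 183

183


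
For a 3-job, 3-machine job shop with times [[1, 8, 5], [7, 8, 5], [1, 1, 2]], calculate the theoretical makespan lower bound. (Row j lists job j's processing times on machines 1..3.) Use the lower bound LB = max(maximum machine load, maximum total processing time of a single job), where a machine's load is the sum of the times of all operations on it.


Machine loads:
  Machine 1: 1 + 7 + 1 = 9
  Machine 2: 8 + 8 + 1 = 17
  Machine 3: 5 + 5 + 2 = 12
Max machine load = 17
Job totals:
  Job 1: 14
  Job 2: 20
  Job 3: 4
Max job total = 20
Lower bound = max(17, 20) = 20

20


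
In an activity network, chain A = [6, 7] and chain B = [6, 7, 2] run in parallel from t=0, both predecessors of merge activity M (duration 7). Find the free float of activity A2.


ES(A2) = sum of predecessors on chain A = 6
EF(A2) = ES + duration = 6 + 7 = 13
Successor of A2 is M. ES(M) = max(sum(A), sum(B)) = max(13, 15) = 15
Free float = ES(successor) - EF(current) = 15 - 13 = 2

2


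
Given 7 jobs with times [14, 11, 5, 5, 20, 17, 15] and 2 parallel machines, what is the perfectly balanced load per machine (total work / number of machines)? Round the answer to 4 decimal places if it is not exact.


Total processing time = 14 + 11 + 5 + 5 + 20 + 17 + 15 = 87
Number of machines = 2
Ideal balanced load = 87 / 2 = 43.5

43.5


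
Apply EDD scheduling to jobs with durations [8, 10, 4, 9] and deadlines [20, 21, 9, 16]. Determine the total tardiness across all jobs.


Sort by due date (EDD order): [(4, 9), (9, 16), (8, 20), (10, 21)]
Compute completion times and tardiness:
  Job 1: p=4, d=9, C=4, tardiness=max(0,4-9)=0
  Job 2: p=9, d=16, C=13, tardiness=max(0,13-16)=0
  Job 3: p=8, d=20, C=21, tardiness=max(0,21-20)=1
  Job 4: p=10, d=21, C=31, tardiness=max(0,31-21)=10
Total tardiness = 11

11


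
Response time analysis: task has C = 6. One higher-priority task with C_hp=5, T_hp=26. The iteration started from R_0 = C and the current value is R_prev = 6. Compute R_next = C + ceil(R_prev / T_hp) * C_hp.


R_next = C + ceil(R_prev / T_hp) * C_hp
ceil(6 / 26) = ceil(0.2308) = 1
Interference = 1 * 5 = 5
R_next = 6 + 5 = 11

11
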